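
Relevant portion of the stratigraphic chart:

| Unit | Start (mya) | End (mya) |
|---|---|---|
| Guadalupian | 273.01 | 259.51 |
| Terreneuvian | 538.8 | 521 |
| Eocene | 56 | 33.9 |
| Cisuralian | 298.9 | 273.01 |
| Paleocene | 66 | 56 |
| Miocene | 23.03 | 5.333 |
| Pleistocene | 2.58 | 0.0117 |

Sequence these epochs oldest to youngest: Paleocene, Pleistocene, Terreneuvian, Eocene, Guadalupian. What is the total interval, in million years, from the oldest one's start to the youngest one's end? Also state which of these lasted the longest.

From the excerpt: Paleocene 66–56; Pleistocene 2.58–0.0117; Terreneuvian 538.8–521; Eocene 56–33.9; Guadalupian 273.01–259.51 (Ma).
Larger Ma is earlier, so the oldest is Terreneuvian and the youngest is Pleistocene; oldest to youngest: Terreneuvian, Guadalupian, Paleocene, Eocene, Pleistocene.
Oldest start 538.8 minus youngest end 0.0117 gives 538.7883 Myr overall.
Individual lengths (start − end): Terreneuvian 17.8; Pleistocene 2.5683; Guadalupian 13.5; Paleocene 10; Eocene 22.1. The largest is Eocene at 22.1 Myr.

Terreneuvian, Guadalupian, Paleocene, Eocene, Pleistocene; total span 538.7883 Myr; longest is Eocene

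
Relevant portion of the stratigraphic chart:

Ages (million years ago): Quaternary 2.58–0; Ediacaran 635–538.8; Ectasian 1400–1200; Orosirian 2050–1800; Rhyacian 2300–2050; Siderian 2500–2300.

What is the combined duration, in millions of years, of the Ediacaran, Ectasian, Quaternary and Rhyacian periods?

548.78 million years

Each duration: Ediacaran = 96.2; Ectasian = 200; Quaternary = 2.58; Rhyacian = 250.
Sum: 96.2 + 200 + 2.58 + 250 = 548.78 Myr.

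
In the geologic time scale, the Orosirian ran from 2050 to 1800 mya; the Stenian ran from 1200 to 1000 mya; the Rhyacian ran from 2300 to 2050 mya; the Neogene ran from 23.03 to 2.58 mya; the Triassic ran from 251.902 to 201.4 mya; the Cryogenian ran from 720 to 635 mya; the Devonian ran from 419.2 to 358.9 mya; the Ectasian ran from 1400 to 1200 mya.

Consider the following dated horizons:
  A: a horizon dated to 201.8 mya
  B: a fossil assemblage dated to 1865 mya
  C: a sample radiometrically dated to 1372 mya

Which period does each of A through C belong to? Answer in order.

A: 201.8 Ma lies in 251.902–201.4 Ma, so Triassic.
B: 1865 Ma lies in 2050–1800 Ma, so Orosirian.
C: 1372 Ma lies in 1400–1200 Ma, so Ectasian.

A — Triassic; B — Orosirian; C — Ectasian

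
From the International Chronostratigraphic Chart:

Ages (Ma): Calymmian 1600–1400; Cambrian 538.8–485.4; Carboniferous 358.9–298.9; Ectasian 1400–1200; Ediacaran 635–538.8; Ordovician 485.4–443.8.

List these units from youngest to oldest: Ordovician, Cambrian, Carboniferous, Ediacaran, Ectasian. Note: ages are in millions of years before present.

Carboniferous → Ordovician → Cambrian → Ediacaran → Ectasian

The oldest of these is Ectasian (starts 1400 Ma) and the youngest is Carboniferous (ends 298.9 Ma).
In between, by decreasing start age: Ediacaran (635), Cambrian (538.8), Ordovician (485.4).
Listing youngest first means reversing that sequence.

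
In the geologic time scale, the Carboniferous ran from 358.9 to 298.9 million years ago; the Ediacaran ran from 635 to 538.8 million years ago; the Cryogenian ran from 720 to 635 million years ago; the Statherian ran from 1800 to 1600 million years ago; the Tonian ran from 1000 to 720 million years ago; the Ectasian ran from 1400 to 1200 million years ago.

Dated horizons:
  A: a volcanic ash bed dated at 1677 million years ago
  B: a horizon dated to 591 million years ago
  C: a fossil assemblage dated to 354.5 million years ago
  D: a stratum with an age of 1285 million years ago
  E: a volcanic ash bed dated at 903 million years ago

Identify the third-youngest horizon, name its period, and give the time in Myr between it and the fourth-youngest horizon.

Smaller Ma means younger, so youngest first: C 354.5 < B 591 < E 903 < D 1285 < A 1677.
Counting 3 along gives E (903 Ma); the excerpt puts that inside the Tonian, 1000–720 Ma.
Next in line is D (1285 Ma), and 1285 − 903 = 382 Myr.

E, in the Tonian; 382 million years to D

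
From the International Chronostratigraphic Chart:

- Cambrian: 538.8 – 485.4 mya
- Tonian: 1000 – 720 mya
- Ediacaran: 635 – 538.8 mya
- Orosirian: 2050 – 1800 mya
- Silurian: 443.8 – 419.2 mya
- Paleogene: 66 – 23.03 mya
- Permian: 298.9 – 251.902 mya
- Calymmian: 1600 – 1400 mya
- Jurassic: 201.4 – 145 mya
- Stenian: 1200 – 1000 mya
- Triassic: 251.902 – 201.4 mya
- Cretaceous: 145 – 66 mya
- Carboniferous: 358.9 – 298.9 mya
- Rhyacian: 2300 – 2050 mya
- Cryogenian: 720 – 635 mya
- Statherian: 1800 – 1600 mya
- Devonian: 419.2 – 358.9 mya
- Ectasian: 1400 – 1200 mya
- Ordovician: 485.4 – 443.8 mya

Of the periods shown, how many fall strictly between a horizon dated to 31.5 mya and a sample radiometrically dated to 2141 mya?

17

The older date is 2141 Ma and the younger is 31.5 Ma.
Periods with start < 2141 and end > 31.5 Ma: Orosirian (2050–1800), Statherian (1800–1600), Calymmian (1600–1400), Ectasian (1400–1200), Stenian (1200–1000), Tonian (1000–720), Cryogenian (720–635), Ediacaran (635–538.8), Cambrian (538.8–485.4), Ordovician (485.4–443.8), Silurian (443.8–419.2), Devonian (419.2–358.9), Carboniferous (358.9–298.9), Permian (298.9–251.902), Triassic (251.902–201.4), Jurassic (201.4–145), Cretaceous (145–66).
That is 17 complete periods.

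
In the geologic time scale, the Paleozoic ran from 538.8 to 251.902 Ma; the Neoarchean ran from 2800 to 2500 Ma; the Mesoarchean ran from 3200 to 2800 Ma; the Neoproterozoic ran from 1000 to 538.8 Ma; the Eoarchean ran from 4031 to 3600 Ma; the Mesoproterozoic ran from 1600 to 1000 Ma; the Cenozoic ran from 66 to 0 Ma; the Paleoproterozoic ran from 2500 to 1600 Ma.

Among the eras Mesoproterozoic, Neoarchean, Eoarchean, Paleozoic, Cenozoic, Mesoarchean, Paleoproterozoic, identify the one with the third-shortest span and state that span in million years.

Durations: Mesoproterozoic 600; Neoarchean 300; Eoarchean 431; Paleozoic 286.898; Cenozoic 66; Mesoarchean 400; Paleoproterozoic 900 Myr.
Sorted shortest-first: Cenozoic (66), Paleozoic (286.898), Neoarchean (300), Mesoarchean (400), Eoarchean (431), Mesoproterozoic (600), Paleoproterozoic (900).
The third shortest is Neoarchean at 300 Myr.

Neoarchean, 300 million years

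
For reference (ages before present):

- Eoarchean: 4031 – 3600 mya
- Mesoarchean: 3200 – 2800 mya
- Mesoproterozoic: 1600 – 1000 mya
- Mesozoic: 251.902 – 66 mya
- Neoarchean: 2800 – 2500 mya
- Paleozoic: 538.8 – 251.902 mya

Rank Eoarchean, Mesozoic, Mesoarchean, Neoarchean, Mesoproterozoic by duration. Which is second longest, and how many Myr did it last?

Start − end for each: Eoarchean 4031 − 3600 = 431; Mesozoic 251.902 − 66 = 185.902; Mesoarchean 3200 − 2800 = 400; Neoarchean 2800 − 2500 = 300; Mesoproterozoic 1600 − 1000 = 600.
Ranking these from longest: Mesoproterozoic > Eoarchean > Mesoarchean > Neoarchean > Mesozoic.
Position 2 in that ranking is Eoarchean, which lasted 431 Myr.

Eoarchean, 431 million years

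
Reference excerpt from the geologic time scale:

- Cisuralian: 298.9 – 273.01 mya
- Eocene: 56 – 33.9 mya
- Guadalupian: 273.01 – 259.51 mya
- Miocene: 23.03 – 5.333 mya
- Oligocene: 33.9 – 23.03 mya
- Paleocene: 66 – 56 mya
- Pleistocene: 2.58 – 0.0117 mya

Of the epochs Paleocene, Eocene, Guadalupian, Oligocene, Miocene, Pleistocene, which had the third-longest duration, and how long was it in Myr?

Start − end for each: Paleocene 66 − 56 = 10; Eocene 56 − 33.9 = 22.1; Guadalupian 273.01 − 259.51 = 13.5; Oligocene 33.9 − 23.03 = 10.87; Miocene 23.03 − 5.333 = 17.697; Pleistocene 2.58 − 0.0117 = 2.5683.
Ranking these from longest: Eocene > Miocene > Guadalupian > Oligocene > Paleocene > Pleistocene.
Position 3 in that ranking is Guadalupian, which lasted 13.5 Myr.

Guadalupian, 13.5 million years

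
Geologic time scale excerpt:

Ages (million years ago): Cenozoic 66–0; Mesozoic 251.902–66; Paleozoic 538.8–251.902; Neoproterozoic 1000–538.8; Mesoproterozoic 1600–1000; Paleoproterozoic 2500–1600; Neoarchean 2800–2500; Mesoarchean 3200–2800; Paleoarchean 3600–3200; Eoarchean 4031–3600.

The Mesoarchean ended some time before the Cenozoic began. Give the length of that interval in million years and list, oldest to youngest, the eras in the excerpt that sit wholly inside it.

2734 million years; Neoarchean, Paleoproterozoic, Mesoproterozoic, Neoproterozoic, Paleozoic, Mesozoic

End of Mesoarchean = 2800 Ma; start of Cenozoic = 66 Ma.
Gap = 2800 − 66 = 2734 Myr.
Eras wholly inside 2800–66 Ma: Neoarchean (2800–2500), Paleoproterozoic (2500–1600), Mesoproterozoic (1600–1000), Neoproterozoic (1000–538.8), Paleozoic (538.8–251.902), Mesozoic (251.902–66).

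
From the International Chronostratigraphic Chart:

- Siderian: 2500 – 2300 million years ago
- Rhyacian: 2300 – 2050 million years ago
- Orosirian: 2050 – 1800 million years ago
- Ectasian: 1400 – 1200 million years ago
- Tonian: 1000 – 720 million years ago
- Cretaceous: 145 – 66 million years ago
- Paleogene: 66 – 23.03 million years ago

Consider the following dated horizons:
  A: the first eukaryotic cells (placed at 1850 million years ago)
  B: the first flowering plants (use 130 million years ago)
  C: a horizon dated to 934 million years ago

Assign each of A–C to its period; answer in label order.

A: 1850 Ma lies in 2050–1800 Ma, so Orosirian.
B: 130 Ma lies in 145–66 Ma, so Cretaceous.
C: 934 Ma lies in 1000–720 Ma, so Tonian.

A — Orosirian; B — Cretaceous; C — Tonian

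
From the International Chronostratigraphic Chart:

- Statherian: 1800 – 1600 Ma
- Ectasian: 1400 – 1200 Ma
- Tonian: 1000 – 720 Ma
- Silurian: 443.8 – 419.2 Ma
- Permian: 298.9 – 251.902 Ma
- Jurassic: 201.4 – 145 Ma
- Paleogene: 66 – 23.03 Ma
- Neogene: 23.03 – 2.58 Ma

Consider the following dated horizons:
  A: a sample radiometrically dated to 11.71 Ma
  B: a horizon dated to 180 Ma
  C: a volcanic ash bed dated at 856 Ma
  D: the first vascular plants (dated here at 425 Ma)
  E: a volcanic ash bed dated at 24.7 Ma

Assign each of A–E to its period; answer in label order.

Match each age against the start–end ranges in the excerpt: A = 11.71 Ma → Neogene (23.03–2.58); B = 180 Ma → Jurassic (201.4–145); C = 856 Ma → Tonian (1000–720); D = 425 Ma → Silurian (443.8–419.2); E = 24.7 Ma → Paleogene (66–23.03).

A — Neogene; B — Jurassic; C — Tonian; D — Silurian; E — Paleogene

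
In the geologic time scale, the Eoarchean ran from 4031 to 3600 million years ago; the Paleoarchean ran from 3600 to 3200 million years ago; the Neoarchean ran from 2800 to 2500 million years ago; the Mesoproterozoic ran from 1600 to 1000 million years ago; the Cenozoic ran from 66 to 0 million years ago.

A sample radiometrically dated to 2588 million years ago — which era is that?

2588 Ma lies between 2800 and 2500 Ma, so it falls in the Neoarchean.

Neoarchean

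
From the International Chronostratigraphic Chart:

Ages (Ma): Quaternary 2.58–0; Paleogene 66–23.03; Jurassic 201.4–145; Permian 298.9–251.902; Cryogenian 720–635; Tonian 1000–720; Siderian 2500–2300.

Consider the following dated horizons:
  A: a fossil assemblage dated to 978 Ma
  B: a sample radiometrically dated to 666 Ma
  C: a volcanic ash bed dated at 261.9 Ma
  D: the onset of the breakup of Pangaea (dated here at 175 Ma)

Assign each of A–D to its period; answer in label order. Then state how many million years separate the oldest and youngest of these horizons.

A — Tonian; B — Cryogenian; C — Permian; D — Jurassic; span 803 million years

A: 978 Ma lies in 1000–720 Ma, so Tonian.
B: 666 Ma lies in 720–635 Ma, so Cryogenian.
C: 261.9 Ma lies in 298.9–251.902 Ma, so Permian.
D: 175 Ma lies in 201.4–145 Ma, so Jurassic.
Oldest = 978 Ma, youngest = 175 Ma → span 803 Myr.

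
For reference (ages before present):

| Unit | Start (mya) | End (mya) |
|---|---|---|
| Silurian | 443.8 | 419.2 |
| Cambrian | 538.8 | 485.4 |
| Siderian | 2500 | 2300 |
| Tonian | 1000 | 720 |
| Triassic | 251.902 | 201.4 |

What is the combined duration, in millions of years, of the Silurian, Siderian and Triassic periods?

Each duration: Silurian = 24.6; Siderian = 200; Triassic = 50.502.
Sum: 24.6 + 200 + 50.502 = 275.102 Myr.

275.102 million years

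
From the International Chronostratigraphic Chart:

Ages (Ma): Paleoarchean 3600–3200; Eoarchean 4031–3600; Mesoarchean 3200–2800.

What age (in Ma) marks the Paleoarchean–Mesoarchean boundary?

3200 Ma

The Paleoarchean ends and the Mesoarchean begins at 3200 Ma.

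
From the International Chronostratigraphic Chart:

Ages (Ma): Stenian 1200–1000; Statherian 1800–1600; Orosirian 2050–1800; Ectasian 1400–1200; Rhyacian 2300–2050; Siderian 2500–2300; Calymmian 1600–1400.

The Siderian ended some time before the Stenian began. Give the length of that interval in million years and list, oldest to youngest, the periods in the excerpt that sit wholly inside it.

End of Siderian = 2300 Ma; start of Stenian = 1200 Ma.
Gap = 2300 − 1200 = 1100 Myr.
Periods wholly inside 2300–1200 Ma: Rhyacian (2300–2050), Orosirian (2050–1800), Statherian (1800–1600), Calymmian (1600–1400), Ectasian (1400–1200).

1100 million years; Rhyacian, Orosirian, Statherian, Calymmian, Ectasian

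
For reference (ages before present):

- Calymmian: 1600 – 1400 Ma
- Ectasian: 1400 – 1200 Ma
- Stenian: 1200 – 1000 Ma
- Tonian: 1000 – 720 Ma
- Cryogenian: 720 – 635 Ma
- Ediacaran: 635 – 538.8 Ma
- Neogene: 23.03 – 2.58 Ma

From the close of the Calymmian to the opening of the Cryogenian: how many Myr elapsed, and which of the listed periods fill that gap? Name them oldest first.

The Calymmian closes at 1400 Ma and the Cryogenian opens at 720 Ma, so the interval is 1400 − 720 = 680 Myr.
A period fits inside if it starts at or after 1400 Ma and ends at or before 720 Ma; oldest first that gives Ectasian, Stenian, Tonian.

680 million years; Ectasian, Stenian, Tonian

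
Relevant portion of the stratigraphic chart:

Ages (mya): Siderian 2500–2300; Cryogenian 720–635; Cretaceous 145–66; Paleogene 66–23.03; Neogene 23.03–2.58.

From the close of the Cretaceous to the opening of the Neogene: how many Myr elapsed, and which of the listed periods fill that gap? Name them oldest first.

The Cretaceous closes at 66 Ma and the Neogene opens at 23.03 Ma, so the interval is 66 − 23.03 = 42.97 Myr.
A period fits inside if it starts at or after 66 Ma and ends at or before 23.03 Ma; oldest first that gives Paleogene.

42.97 million years; Paleogene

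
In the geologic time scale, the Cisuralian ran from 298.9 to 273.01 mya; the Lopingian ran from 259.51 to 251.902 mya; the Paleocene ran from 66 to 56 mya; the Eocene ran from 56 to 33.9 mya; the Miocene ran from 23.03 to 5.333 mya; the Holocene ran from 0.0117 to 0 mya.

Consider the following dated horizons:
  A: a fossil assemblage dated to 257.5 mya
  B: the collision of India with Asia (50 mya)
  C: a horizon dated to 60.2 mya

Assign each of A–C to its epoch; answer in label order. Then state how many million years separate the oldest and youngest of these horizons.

Match each age against the start–end ranges in the excerpt: A = 257.5 Ma → Lopingian (259.51–251.902); B = 50 Ma → Eocene (56–33.9); C = 60.2 Ma → Paleocene (66–56).
The largest age is 257.5 Ma and the smallest is 50 Ma; their difference is 207.5 Myr.

A — Lopingian; B — Eocene; C — Paleocene; span 207.5 million years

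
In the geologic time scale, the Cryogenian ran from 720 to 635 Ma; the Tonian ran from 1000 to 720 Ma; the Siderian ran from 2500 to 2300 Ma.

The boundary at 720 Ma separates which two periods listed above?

Tonian and Cryogenian

The Tonian ends at 720 Ma and the Cryogenian begins at 720 Ma, so they share that boundary.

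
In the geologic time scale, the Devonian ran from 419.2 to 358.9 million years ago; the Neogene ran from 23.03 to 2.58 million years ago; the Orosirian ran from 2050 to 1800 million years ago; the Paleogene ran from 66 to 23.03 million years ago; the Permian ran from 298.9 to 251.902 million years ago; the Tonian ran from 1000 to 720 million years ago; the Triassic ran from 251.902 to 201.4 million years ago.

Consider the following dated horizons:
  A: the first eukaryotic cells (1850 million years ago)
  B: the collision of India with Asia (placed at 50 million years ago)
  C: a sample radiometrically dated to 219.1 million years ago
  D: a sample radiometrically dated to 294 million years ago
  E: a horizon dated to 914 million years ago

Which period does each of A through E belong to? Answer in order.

A: 1850 Ma lies in 2050–1800 Ma, so Orosirian.
B: 50 Ma lies in 66–23.03 Ma, so Paleogene.
C: 219.1 Ma lies in 251.902–201.4 Ma, so Triassic.
D: 294 Ma lies in 298.9–251.902 Ma, so Permian.
E: 914 Ma lies in 1000–720 Ma, so Tonian.

A — Orosirian; B — Paleogene; C — Triassic; D — Permian; E — Tonian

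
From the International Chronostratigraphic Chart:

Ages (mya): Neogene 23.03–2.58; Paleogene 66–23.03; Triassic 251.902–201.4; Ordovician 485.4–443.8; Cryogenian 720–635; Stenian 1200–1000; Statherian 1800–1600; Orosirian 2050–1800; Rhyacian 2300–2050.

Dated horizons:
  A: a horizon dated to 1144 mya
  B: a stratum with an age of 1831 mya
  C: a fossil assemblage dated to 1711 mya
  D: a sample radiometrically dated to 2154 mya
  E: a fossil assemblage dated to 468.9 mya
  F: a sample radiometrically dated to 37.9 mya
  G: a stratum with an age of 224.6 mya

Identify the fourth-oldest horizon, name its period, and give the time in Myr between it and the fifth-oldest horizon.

A, in the Stenian; 675.1 million years to E

Sorted oldest-first by Ma: D (2154), B (1831), C (1711), A (1144), E (468.9), G (224.6), F (37.9).
The fourth oldest is A at 1144 Ma, which lies in 1200–1000 Ma: the Stenian.
The fifth oldest is E at 468.9 Ma; separation = |1144 − 468.9| = 675.1 Myr.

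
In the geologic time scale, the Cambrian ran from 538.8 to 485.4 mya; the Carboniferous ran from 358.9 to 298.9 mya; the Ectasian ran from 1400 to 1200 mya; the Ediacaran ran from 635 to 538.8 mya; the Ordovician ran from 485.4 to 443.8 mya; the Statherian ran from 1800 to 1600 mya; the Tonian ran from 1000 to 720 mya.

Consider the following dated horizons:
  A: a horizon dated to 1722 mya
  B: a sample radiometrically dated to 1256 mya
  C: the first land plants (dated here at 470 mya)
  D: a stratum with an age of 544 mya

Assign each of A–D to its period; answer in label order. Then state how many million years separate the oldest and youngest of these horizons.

A: 1722 Ma lies in 1800–1600 Ma, so Statherian.
B: 1256 Ma lies in 1400–1200 Ma, so Ectasian.
C: 470 Ma lies in 485.4–443.8 Ma, so Ordovician.
D: 544 Ma lies in 635–538.8 Ma, so Ediacaran.
Oldest = 1722 Ma, youngest = 470 Ma → span 1252 Myr.

A — Statherian; B — Ectasian; C — Ordovician; D — Ediacaran; span 1252 million years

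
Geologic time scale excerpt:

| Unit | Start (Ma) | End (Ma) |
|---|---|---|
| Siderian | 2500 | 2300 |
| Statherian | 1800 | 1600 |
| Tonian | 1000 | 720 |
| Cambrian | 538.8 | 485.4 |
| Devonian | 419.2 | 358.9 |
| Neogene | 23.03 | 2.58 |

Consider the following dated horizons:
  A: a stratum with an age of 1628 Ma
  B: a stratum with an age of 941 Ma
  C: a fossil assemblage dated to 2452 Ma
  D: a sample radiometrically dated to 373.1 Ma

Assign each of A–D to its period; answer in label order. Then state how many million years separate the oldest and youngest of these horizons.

A: 1628 Ma lies in 1800–1600 Ma, so Statherian.
B: 941 Ma lies in 1000–720 Ma, so Tonian.
C: 2452 Ma lies in 2500–2300 Ma, so Siderian.
D: 373.1 Ma lies in 419.2–358.9 Ma, so Devonian.
Oldest = 2452 Ma, youngest = 373.1 Ma → span 2078.9 Myr.

A — Statherian; B — Tonian; C — Siderian; D — Devonian; span 2078.9 million years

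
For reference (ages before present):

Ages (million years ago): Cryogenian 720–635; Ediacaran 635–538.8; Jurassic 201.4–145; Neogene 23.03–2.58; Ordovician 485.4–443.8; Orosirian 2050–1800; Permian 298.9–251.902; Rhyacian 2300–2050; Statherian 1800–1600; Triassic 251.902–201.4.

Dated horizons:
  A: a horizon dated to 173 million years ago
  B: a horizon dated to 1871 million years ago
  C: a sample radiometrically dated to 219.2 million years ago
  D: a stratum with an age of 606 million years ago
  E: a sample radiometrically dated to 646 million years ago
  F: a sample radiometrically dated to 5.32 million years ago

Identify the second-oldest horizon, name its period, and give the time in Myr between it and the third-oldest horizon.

Sorted oldest-first by Ma: B (1871), E (646), D (606), C (219.2), A (173), F (5.32).
The second oldest is E at 646 Ma, which lies in 720–635 Ma: the Cryogenian.
The third oldest is D at 606 Ma; separation = |646 − 606| = 40 Myr.

E, in the Cryogenian; 40 million years to D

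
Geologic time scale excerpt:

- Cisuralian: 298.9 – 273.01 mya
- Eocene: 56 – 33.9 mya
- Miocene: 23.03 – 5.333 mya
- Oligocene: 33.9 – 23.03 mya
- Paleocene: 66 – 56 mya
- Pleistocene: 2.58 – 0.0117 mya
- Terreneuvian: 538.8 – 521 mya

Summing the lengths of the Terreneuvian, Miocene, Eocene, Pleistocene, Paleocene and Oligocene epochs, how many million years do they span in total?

Each duration: Terreneuvian = 17.8; Miocene = 17.697; Eocene = 22.1; Pleistocene = 2.5683; Paleocene = 10; Oligocene = 10.87.
Sum: 17.8 + 17.697 + 22.1 + 2.5683 + 10 + 10.87 = 81.0353 Myr.

81.0353 million years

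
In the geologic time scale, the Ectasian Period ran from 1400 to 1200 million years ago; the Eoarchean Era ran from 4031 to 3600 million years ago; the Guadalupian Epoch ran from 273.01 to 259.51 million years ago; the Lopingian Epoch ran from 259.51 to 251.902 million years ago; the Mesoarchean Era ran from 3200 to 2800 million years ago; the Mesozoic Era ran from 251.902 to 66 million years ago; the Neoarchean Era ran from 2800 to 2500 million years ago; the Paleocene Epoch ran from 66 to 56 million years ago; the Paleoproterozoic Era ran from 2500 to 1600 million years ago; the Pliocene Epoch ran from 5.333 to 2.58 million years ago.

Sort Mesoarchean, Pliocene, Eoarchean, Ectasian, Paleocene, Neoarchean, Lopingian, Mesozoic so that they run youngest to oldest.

Pliocene, Paleocene, Mesozoic, Lopingian, Ectasian, Neoarchean, Mesoarchean, Eoarchean

The oldest of these is Eoarchean (starts 4031 Ma) and the youngest is Pliocene (ends 2.58 Ma).
In between, by decreasing start age: Mesoarchean (3200), Neoarchean (2800), Ectasian (1400), Lopingian (259.51), Mesozoic (251.902), Paleocene (66).
Listing youngest first means reversing that sequence.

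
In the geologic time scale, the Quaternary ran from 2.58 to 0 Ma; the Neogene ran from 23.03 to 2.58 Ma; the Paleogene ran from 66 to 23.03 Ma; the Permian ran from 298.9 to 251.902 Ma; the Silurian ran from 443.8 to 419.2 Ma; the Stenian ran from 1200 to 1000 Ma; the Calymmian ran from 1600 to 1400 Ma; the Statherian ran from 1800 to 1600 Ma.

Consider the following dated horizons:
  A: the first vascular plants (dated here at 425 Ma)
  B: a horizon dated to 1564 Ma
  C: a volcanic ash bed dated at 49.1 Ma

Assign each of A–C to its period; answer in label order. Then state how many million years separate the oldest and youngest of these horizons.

A — Silurian; B — Calymmian; C — Paleogene; span 1514.9 million years

Match each age against the start–end ranges in the excerpt: A = 425 Ma → Silurian (443.8–419.2); B = 1564 Ma → Calymmian (1600–1400); C = 49.1 Ma → Paleogene (66–23.03).
The largest age is 1564 Ma and the smallest is 49.1 Ma; their difference is 1514.9 Myr.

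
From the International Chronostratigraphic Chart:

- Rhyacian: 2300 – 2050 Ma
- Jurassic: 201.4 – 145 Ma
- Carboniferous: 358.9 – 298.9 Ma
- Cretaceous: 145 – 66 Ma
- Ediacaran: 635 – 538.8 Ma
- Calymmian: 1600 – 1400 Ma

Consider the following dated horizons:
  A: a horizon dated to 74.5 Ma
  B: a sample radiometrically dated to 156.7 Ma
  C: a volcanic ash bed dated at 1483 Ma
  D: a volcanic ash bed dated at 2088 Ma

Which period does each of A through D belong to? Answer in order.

A — Cretaceous; B — Jurassic; C — Calymmian; D — Rhyacian

A: 74.5 Ma lies in 145–66 Ma, so Cretaceous.
B: 156.7 Ma lies in 201.4–145 Ma, so Jurassic.
C: 1483 Ma lies in 1600–1400 Ma, so Calymmian.
D: 2088 Ma lies in 2300–2050 Ma, so Rhyacian.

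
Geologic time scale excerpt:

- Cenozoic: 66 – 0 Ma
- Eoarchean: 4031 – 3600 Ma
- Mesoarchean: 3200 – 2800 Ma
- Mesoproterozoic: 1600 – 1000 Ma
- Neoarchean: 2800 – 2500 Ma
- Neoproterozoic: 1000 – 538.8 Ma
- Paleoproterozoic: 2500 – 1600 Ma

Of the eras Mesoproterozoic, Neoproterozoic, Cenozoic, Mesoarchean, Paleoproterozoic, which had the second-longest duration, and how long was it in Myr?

Mesoproterozoic, 600 million years

Durations: Mesoproterozoic 600; Neoproterozoic 461.2; Cenozoic 66; Mesoarchean 400; Paleoproterozoic 900 Myr.
Sorted longest-first: Paleoproterozoic (900), Mesoproterozoic (600), Neoproterozoic (461.2), Mesoarchean (400), Cenozoic (66).
The second longest is Mesoproterozoic at 600 Myr.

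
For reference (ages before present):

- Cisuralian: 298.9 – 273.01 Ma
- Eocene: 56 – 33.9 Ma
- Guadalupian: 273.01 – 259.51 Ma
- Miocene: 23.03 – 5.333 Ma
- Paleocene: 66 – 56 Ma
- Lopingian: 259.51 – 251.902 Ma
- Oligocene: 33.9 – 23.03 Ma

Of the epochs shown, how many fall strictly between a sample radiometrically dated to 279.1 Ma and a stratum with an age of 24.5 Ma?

4

The older date is 279.1 Ma and the younger is 24.5 Ma.
Epochs with start < 279.1 and end > 24.5 Ma: Guadalupian (273.01–259.51), Lopingian (259.51–251.902), Paleocene (66–56), Eocene (56–33.9).
That is 4 complete epochs.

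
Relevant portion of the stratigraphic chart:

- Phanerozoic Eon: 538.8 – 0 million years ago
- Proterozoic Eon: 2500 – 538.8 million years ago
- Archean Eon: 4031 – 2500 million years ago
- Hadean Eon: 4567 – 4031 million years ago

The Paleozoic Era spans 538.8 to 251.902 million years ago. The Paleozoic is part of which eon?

The Paleozoic (538.8–251.902 Ma) lies entirely within 538.8–0 Ma, the Phanerozoic Eon.

Phanerozoic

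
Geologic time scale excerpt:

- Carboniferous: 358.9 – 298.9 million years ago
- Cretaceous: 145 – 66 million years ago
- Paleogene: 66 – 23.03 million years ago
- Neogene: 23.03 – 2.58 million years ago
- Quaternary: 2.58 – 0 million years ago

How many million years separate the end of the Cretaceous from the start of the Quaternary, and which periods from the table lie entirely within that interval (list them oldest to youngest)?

63.42 million years; Paleogene, Neogene

End of Cretaceous = 66 Ma; start of Quaternary = 2.58 Ma.
Gap = 66 − 2.58 = 63.42 Myr.
Periods wholly inside 66–2.58 Ma: Paleogene (66–23.03), Neogene (23.03–2.58).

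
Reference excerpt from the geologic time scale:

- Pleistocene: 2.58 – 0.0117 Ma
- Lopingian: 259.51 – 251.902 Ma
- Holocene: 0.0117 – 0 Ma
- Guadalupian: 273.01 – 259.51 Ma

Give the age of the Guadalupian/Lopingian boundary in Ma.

259.51 Ma

The Guadalupian ends and the Lopingian begins at 259.51 Ma.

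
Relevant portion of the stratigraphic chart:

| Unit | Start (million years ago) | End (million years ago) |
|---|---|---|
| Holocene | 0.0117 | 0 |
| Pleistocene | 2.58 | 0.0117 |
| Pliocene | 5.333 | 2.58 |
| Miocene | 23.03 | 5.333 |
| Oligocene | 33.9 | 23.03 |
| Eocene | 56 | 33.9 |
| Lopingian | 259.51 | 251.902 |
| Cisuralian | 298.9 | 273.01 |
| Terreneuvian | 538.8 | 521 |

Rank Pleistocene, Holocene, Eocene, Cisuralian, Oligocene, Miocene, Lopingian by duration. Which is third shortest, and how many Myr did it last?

Durations: Pleistocene 2.5683; Holocene 0.0117; Eocene 22.1; Cisuralian 25.89; Oligocene 10.87; Miocene 17.697; Lopingian 7.608 Myr.
Sorted shortest-first: Holocene (0.0117), Pleistocene (2.5683), Lopingian (7.608), Oligocene (10.87), Miocene (17.697), Eocene (22.1), Cisuralian (25.89).
The third shortest is Lopingian at 7.608 Myr.

Lopingian, 7.608 million years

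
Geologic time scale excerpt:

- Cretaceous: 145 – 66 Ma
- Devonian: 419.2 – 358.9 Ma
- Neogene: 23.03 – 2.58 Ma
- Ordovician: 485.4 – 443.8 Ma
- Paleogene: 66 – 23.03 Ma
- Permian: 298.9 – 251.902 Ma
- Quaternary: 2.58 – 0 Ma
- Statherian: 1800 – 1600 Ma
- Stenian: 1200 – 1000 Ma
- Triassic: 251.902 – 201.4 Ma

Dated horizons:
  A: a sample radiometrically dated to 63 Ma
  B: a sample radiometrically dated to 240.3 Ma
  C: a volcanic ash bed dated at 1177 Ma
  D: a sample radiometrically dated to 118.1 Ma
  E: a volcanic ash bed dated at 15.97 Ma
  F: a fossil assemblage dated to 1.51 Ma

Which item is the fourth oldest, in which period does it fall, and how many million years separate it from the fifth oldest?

A, in the Paleogene; 47.03 million years to E

Larger Ma means older, so oldest first: C 1177 > B 240.3 > D 118.1 > A 63 > E 15.97 > F 1.51.
Counting 4 along gives A (63 Ma); the excerpt puts that inside the Paleogene, 66–23.03 Ma.
Next in line is E (15.97 Ma), and 63 − 15.97 = 47.03 Myr.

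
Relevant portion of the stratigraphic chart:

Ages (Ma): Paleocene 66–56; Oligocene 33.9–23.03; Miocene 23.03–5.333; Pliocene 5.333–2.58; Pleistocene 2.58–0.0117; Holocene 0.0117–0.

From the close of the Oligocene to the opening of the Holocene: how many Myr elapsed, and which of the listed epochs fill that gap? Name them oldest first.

The Oligocene closes at 23.03 Ma and the Holocene opens at 0.0117 Ma, so the interval is 23.03 − 0.0117 = 23.0183 Myr.
An epoch fits inside if it starts at or after 23.03 Ma and ends at or before 0.0117 Ma; oldest first that gives Miocene, Pliocene, Pleistocene.

23.0183 million years; Miocene, Pliocene, Pleistocene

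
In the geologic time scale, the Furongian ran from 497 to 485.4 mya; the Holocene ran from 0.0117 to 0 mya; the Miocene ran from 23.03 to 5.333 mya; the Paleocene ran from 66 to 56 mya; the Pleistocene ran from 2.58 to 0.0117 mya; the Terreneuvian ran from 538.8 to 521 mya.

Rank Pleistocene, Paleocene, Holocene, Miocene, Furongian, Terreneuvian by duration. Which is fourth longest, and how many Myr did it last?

Durations: Pleistocene 2.5683; Paleocene 10; Holocene 0.0117; Miocene 17.697; Furongian 11.6; Terreneuvian 17.8 Myr.
Sorted longest-first: Terreneuvian (17.8), Miocene (17.697), Furongian (11.6), Paleocene (10), Pleistocene (2.5683), Holocene (0.0117).
The fourth longest is Paleocene at 10 Myr.

Paleocene, 10 million years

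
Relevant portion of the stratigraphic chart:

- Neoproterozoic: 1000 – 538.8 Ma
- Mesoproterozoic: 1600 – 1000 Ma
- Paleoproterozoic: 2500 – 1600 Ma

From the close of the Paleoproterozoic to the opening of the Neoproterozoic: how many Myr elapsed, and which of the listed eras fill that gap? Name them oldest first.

600 million years; Mesoproterozoic

The Paleoproterozoic closes at 1600 Ma and the Neoproterozoic opens at 1000 Ma, so the interval is 1600 − 1000 = 600 Myr.
An era fits inside if it starts at or after 1600 Ma and ends at or before 1000 Ma; oldest first that gives Mesoproterozoic.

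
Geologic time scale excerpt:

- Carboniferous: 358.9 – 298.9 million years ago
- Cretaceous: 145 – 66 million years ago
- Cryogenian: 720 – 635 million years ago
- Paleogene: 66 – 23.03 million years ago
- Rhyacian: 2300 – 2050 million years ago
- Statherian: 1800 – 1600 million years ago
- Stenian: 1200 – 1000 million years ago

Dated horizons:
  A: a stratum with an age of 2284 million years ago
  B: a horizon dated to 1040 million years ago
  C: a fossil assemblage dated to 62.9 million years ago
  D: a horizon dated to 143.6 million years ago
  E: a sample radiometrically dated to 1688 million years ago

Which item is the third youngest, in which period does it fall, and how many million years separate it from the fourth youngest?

Sorted youngest-first by Ma: C (62.9), D (143.6), B (1040), E (1688), A (2284).
The third youngest is B at 1040 Ma, which lies in 1200–1000 Ma: the Stenian.
The fourth youngest is E at 1688 Ma; separation = |1040 − 1688| = 648 Myr.

B, in the Stenian; 648 million years to E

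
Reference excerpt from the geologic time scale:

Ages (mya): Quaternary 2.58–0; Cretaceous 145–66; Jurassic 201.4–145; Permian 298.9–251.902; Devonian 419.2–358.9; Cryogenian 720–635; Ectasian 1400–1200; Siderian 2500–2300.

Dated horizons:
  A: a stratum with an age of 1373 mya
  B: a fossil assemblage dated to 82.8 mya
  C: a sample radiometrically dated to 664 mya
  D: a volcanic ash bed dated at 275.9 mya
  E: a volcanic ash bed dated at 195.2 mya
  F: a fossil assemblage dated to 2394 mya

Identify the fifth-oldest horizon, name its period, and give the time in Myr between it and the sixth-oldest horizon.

E, in the Jurassic; 112.4 million years to B

Larger Ma means older, so oldest first: F 2394 > A 1373 > C 664 > D 275.9 > E 195.2 > B 82.8.
Counting 5 along gives E (195.2 Ma); the excerpt puts that inside the Jurassic, 201.4–145 Ma.
Next in line is B (82.8 Ma), and 195.2 − 82.8 = 112.4 Myr.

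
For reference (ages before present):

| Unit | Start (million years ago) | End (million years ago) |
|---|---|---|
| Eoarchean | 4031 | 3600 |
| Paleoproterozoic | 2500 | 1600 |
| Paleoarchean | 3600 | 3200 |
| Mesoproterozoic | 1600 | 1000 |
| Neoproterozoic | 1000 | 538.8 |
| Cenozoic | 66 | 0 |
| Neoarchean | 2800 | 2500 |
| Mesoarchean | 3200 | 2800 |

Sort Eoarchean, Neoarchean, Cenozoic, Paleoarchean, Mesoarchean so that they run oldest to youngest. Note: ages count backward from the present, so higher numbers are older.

Eoarchean → Paleoarchean → Mesoarchean → Neoarchean → Cenozoic

The oldest of these is Eoarchean (starts 4031 Ma) and the youngest is Cenozoic (ends 0 Ma).
In between, by decreasing start age: Paleoarchean (3600), Mesoarchean (3200), Neoarchean (2800).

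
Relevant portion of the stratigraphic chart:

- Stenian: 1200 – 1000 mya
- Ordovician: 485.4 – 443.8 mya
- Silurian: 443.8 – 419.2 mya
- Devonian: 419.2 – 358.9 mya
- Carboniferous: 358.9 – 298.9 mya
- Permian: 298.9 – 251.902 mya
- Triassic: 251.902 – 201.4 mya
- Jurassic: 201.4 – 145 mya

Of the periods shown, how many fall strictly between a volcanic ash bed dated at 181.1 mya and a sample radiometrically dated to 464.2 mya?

464.2 Ma sits inside the Ordovician (485.4–443.8) and 181.1 Ma inside the Jurassic (201.4–145); neither of those is wholly between the two dates.
The listed periods lying completely between them are Silurian, Devonian, Carboniferous, Permian, Triassic — 5 in all.

5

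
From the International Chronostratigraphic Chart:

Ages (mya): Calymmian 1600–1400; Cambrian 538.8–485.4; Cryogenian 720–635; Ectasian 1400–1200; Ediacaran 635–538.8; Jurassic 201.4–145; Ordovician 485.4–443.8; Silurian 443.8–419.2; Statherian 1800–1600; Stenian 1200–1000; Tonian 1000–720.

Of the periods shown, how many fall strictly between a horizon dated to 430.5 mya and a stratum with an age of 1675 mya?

8

1675 Ma sits inside the Statherian (1800–1600) and 430.5 Ma inside the Silurian (443.8–419.2); neither of those is wholly between the two dates.
The listed periods lying completely between them are Calymmian, Ectasian, Stenian, Tonian, Cryogenian, Ediacaran, Cambrian, Ordovician — 8 in all.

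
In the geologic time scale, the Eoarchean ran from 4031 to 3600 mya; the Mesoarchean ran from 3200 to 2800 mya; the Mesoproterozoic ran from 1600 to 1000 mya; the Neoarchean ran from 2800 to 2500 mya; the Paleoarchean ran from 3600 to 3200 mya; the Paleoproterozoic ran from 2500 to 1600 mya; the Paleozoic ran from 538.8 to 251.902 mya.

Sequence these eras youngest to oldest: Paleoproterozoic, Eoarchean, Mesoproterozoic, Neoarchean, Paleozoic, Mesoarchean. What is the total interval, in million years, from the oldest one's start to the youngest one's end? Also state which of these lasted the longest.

Start ages (Ma): Eoarchean 4031, Mesoarchean 3200, Neoarchean 2800, Paleoproterozoic 2500, Mesoproterozoic 1600, Paleozoic 538.8.
Ordered youngest to oldest: Paleozoic, Mesoproterozoic, Paleoproterozoic, Neoarchean, Mesoarchean, Eoarchean.
Span = 4031 − 251.902 = 3779.098 Myr.
Durations: Mesoarchean 400, Neoarchean 300, Eoarchean 431, Paleoproterozoic 900, Paleozoic 286.898, Mesoproterozoic 600 → longest is Paleoproterozoic (900 Myr).

Paleozoic → Mesoproterozoic → Paleoproterozoic → Neoarchean → Mesoarchean → Eoarchean; total span 3779.098 Myr; longest is Paleoproterozoic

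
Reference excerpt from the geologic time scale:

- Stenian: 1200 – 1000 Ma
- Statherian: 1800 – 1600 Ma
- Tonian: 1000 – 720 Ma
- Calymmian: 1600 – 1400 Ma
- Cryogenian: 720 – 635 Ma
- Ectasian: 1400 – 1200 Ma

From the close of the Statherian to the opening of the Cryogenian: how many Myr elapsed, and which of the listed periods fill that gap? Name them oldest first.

End of Statherian = 1600 Ma; start of Cryogenian = 720 Ma.
Gap = 1600 − 720 = 880 Myr.
Periods wholly inside 1600–720 Ma: Calymmian (1600–1400), Ectasian (1400–1200), Stenian (1200–1000), Tonian (1000–720).

880 million years; Calymmian, Ectasian, Stenian, Tonian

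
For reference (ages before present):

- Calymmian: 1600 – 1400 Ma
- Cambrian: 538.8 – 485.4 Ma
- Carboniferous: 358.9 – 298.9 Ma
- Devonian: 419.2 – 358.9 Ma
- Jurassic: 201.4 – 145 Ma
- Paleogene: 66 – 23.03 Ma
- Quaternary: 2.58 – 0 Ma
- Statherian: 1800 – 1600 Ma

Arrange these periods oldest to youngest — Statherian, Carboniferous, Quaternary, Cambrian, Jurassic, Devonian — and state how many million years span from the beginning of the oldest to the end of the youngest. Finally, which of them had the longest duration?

Statherian, Cambrian, Devonian, Carboniferous, Jurassic, Quaternary; total span 1800 Myr; longest is Statherian

From the excerpt: Statherian 1800–1600; Carboniferous 358.9–298.9; Quaternary 2.58–0; Cambrian 538.8–485.4; Jurassic 201.4–145; Devonian 419.2–358.9 (Ma).
Larger Ma is earlier, so the oldest is Statherian and the youngest is Quaternary; oldest to youngest: Statherian, Cambrian, Devonian, Carboniferous, Jurassic, Quaternary.
Oldest start 1800 minus youngest end 0 gives 1800 Myr overall.
Individual lengths (start − end): Quaternary 2.58; Statherian 200; Devonian 60.3; Jurassic 56.4; Cambrian 53.4; Carboniferous 60. The largest is Statherian at 200 Myr.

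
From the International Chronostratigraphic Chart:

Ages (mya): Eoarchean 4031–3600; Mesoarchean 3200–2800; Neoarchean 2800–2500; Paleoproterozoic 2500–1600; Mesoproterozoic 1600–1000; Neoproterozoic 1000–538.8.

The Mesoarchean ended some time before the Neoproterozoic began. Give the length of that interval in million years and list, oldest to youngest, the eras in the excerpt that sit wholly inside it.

End of Mesoarchean = 2800 Ma; start of Neoproterozoic = 1000 Ma.
Gap = 2800 − 1000 = 1800 Myr.
Eras wholly inside 2800–1000 Ma: Neoarchean (2800–2500), Paleoproterozoic (2500–1600), Mesoproterozoic (1600–1000).

1800 million years; Neoarchean, Paleoproterozoic, Mesoproterozoic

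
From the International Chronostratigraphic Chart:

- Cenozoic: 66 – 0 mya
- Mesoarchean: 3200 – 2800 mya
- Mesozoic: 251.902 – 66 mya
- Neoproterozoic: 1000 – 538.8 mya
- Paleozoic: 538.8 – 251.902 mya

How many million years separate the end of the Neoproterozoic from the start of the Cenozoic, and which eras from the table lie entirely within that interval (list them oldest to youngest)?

The Neoproterozoic closes at 538.8 Ma and the Cenozoic opens at 66 Ma, so the interval is 538.8 − 66 = 472.8 Myr.
An era fits inside if it starts at or after 538.8 Ma and ends at or before 66 Ma; oldest first that gives Paleozoic, Mesozoic.

472.8 million years; Paleozoic, Mesozoic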